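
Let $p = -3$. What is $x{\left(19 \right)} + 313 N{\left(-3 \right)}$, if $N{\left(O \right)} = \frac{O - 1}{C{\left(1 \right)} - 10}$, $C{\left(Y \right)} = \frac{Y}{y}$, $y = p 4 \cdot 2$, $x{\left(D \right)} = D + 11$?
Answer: $\frac{37278}{241} \approx 154.68$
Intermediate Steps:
$x{\left(D \right)} = 11 + D$
$y = -24$ ($y = \left(-3\right) 4 \cdot 2 = \left(-12\right) 2 = -24$)
$C{\left(Y \right)} = - \frac{Y}{24}$ ($C{\left(Y \right)} = \frac{Y}{-24} = Y \left(- \frac{1}{24}\right) = - \frac{Y}{24}$)
$N{\left(O \right)} = \frac{24}{241} - \frac{24 O}{241}$ ($N{\left(O \right)} = \frac{O - 1}{\left(- \frac{1}{24}\right) 1 - 10} = \frac{-1 + O}{- \frac{1}{24} - 10} = \frac{-1 + O}{- \frac{241}{24}} = \left(-1 + O\right) \left(- \frac{24}{241}\right) = \frac{24}{241} - \frac{24 O}{241}$)
$x{\left(19 \right)} + 313 N{\left(-3 \right)} = \left(11 + 19\right) + 313 \left(\frac{24}{241} - - \frac{72}{241}\right) = 30 + 313 \left(\frac{24}{241} + \frac{72}{241}\right) = 30 + 313 \cdot \frac{96}{241} = 30 + \frac{30048}{241} = \frac{37278}{241}$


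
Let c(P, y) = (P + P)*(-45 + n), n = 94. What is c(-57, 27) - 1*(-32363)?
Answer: 26777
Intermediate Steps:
c(P, y) = 98*P (c(P, y) = (P + P)*(-45 + 94) = (2*P)*49 = 98*P)
c(-57, 27) - 1*(-32363) = 98*(-57) - 1*(-32363) = -5586 + 32363 = 26777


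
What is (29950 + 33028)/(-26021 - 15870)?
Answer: -62978/41891 ≈ -1.5034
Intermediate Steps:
(29950 + 33028)/(-26021 - 15870) = 62978/(-41891) = 62978*(-1/41891) = -62978/41891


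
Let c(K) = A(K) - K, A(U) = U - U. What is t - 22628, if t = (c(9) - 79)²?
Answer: -14884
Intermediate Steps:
A(U) = 0
c(K) = -K (c(K) = 0 - K = -K)
t = 7744 (t = (-1*9 - 79)² = (-9 - 79)² = (-88)² = 7744)
t - 22628 = 7744 - 22628 = -14884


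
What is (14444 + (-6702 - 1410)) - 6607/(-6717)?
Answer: 42538651/6717 ≈ 6333.0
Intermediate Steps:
(14444 + (-6702 - 1410)) - 6607/(-6717) = (14444 - 8112) - 6607*(-1/6717) = 6332 + 6607/6717 = 42538651/6717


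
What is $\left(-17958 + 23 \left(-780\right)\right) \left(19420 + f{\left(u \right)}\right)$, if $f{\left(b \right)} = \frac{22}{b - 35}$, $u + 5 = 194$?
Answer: $- \frac{4880010018}{7} \approx -6.9714 \cdot 10^{8}$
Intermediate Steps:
$u = 189$ ($u = -5 + 194 = 189$)
$f{\left(b \right)} = \frac{22}{-35 + b}$
$\left(-17958 + 23 \left(-780\right)\right) \left(19420 + f{\left(u \right)}\right) = \left(-17958 + 23 \left(-780\right)\right) \left(19420 + \frac{22}{-35 + 189}\right) = \left(-17958 - 17940\right) \left(19420 + \frac{22}{154}\right) = - 35898 \left(19420 + 22 \cdot \frac{1}{154}\right) = - 35898 \left(19420 + \frac{1}{7}\right) = \left(-35898\right) \frac{135941}{7} = - \frac{4880010018}{7}$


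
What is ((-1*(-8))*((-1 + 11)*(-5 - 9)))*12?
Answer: -13440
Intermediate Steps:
((-1*(-8))*((-1 + 11)*(-5 - 9)))*12 = (8*(10*(-14)))*12 = (8*(-140))*12 = -1120*12 = -13440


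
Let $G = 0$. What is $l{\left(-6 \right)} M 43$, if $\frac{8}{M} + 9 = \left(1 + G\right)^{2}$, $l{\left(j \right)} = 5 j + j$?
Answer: $1548$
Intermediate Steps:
$l{\left(j \right)} = 6 j$
$M = -1$ ($M = \frac{8}{-9 + \left(1 + 0\right)^{2}} = \frac{8}{-9 + 1^{2}} = \frac{8}{-9 + 1} = \frac{8}{-8} = 8 \left(- \frac{1}{8}\right) = -1$)
$l{\left(-6 \right)} M 43 = 6 \left(-6\right) \left(-1\right) 43 = \left(-36\right) \left(-1\right) 43 = 36 \cdot 43 = 1548$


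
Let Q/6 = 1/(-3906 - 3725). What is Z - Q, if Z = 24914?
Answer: 190118740/7631 ≈ 24914.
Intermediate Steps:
Q = -6/7631 (Q = 6/(-3906 - 3725) = 6/(-7631) = 6*(-1/7631) = -6/7631 ≈ -0.00078627)
Z - Q = 24914 - 1*(-6/7631) = 24914 + 6/7631 = 190118740/7631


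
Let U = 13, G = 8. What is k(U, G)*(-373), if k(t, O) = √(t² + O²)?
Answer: -373*√233 ≈ -5693.6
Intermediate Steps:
k(t, O) = √(O² + t²)
k(U, G)*(-373) = √(8² + 13²)*(-373) = √(64 + 169)*(-373) = √233*(-373) = -373*√233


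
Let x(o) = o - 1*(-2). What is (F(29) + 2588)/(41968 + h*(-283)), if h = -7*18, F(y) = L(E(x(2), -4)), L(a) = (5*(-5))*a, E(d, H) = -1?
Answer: 2613/77626 ≈ 0.033661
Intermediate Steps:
x(o) = 2 + o (x(o) = o + 2 = 2 + o)
L(a) = -25*a
F(y) = 25 (F(y) = -25*(-1) = 25)
h = -126
(F(29) + 2588)/(41968 + h*(-283)) = (25 + 2588)/(41968 - 126*(-283)) = 2613/(41968 + 35658) = 2613/77626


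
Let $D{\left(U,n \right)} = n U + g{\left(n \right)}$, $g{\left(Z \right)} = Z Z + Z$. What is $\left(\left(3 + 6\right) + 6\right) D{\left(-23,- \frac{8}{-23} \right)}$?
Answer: $- \frac{59760}{529} \approx -112.97$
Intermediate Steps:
$g{\left(Z \right)} = Z + Z^{2}$ ($g{\left(Z \right)} = Z^{2} + Z = Z + Z^{2}$)
$D{\left(U,n \right)} = U n + n \left(1 + n\right)$ ($D{\left(U,n \right)} = n U + n \left(1 + n\right) = U n + n \left(1 + n\right)$)
$\left(\left(3 + 6\right) + 6\right) D{\left(-23,- \frac{8}{-23} \right)} = \left(\left(3 + 6\right) + 6\right) - \frac{8}{-23} \left(1 - 23 - \frac{8}{-23}\right) = \left(9 + 6\right) \left(-8\right) \left(- \frac{1}{23}\right) \left(1 - 23 - - \frac{8}{23}\right) = 15 \frac{8 \left(1 - 23 + \frac{8}{23}\right)}{23} = 15 \cdot \frac{8}{23} \left(- \frac{498}{23}\right) = 15 \left(- \frac{3984}{529}\right) = - \frac{59760}{529}$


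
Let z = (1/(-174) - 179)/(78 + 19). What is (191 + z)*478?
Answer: 763019689/8439 ≈ 90416.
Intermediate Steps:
z = -31147/16878 (z = (-1/174 - 179)/97 = -31147/174*1/97 = -31147/16878 ≈ -1.8454)
(191 + z)*478 = (191 - 31147/16878)*478 = (3192551/16878)*478 = 763019689/8439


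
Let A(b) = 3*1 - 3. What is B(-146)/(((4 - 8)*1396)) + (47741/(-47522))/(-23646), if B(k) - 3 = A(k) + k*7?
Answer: 286330549193/1568692475952 ≈ 0.18253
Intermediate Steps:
A(b) = 0 (A(b) = 3 - 3 = 0)
B(k) = 3 + 7*k (B(k) = 3 + (0 + k*7) = 3 + (0 + 7*k) = 3 + 7*k)
B(-146)/(((4 - 8)*1396)) + (47741/(-47522))/(-23646) = (3 + 7*(-146))/(((4 - 8)*1396)) + (47741/(-47522))/(-23646) = (3 - 1022)/((-4*1396)) + (47741*(-1/47522))*(-1/23646) = -1019/(-5584) - 47741/47522*(-1/23646) = -1019*(-1/5584) + 47741/1123705212 = 1019/5584 + 47741/1123705212 = 286330549193/1568692475952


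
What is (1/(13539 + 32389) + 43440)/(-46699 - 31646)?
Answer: -1995112321/3598229160 ≈ -0.55447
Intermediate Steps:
(1/(13539 + 32389) + 43440)/(-46699 - 31646) = (1/45928 + 43440)/(-78345) = (1/45928 + 43440)*(-1/78345) = (1995112321/45928)*(-1/78345) = -1995112321/3598229160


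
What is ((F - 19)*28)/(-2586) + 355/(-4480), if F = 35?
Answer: -292507/1158528 ≈ -0.25248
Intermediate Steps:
((F - 19)*28)/(-2586) + 355/(-4480) = ((35 - 19)*28)/(-2586) + 355/(-4480) = (16*28)*(-1/2586) + 355*(-1/4480) = 448*(-1/2586) - 71/896 = -224/1293 - 71/896 = -292507/1158528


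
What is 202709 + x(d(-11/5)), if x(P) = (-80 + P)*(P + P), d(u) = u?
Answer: 5076767/25 ≈ 2.0307e+5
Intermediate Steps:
x(P) = 2*P*(-80 + P) (x(P) = (-80 + P)*(2*P) = 2*P*(-80 + P))
202709 + x(d(-11/5)) = 202709 + 2*(-11/5)*(-80 - 11/5) = 202709 + 2*(-11/5)*(-411/5) = 202709 + 9042/25 = 5076767/25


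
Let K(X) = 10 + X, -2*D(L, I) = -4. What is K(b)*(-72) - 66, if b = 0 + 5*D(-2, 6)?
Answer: -1506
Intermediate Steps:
D(L, I) = 2 (D(L, I) = -½*(-4) = 2)
b = 10 (b = 0 + 5*2 = 0 + 10 = 10)
K(b)*(-72) - 66 = (10 + 10)*(-72) - 66 = 20*(-72) - 66 = -1440 - 66 = -1506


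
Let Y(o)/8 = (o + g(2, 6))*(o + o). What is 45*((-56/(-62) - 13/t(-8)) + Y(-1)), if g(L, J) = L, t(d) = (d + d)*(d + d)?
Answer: -5409495/7936 ≈ -681.64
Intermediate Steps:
t(d) = 4*d² (t(d) = (2*d)*(2*d) = 4*d²)
Y(o) = 16*o*(2 + o) (Y(o) = 8*((o + 2)*(o + o)) = 8*((2 + o)*(2*o)) = 8*(2*o*(2 + o)) = 16*o*(2 + o))
45*((-56/(-62) - 13/t(-8)) + Y(-1)) = 45*((-56/(-62) - 13/(4*(-8)²)) + 16*(-1)*(2 - 1)) = 45*((-56*(-1/62) - 13/(4*64)) + 16*(-1)*1) = 45*((28/31 - 13/256) - 16) = 45*(6765/7936 - 16) = 45*(-120211/7936) = -5409495/7936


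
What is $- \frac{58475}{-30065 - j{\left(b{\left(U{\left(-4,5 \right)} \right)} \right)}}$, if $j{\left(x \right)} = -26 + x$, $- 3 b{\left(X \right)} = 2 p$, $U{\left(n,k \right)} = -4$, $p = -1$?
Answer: $\frac{175425}{90119} \approx 1.9466$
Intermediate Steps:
$b{\left(X \right)} = \frac{2}{3}$ ($b{\left(X \right)} = - \frac{2 \left(-1\right)}{3} = \left(- \frac{1}{3}\right) \left(-2\right) = \frac{2}{3}$)
$- \frac{58475}{-30065 - j{\left(b{\left(U{\left(-4,5 \right)} \right)} \right)}} = - \frac{58475}{-30065 - \left(-26 + \frac{2}{3}\right)} = - \frac{58475}{-30065 - - \frac{76}{3}} = - \frac{58475}{-30065 + \frac{76}{3}} = - \frac{58475}{- \frac{90119}{3}} = \left(-58475\right) \left(- \frac{3}{90119}\right) = \frac{175425}{90119}$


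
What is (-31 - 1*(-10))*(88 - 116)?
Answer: 588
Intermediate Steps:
(-31 - 1*(-10))*(88 - 116) = (-31 + 10)*(-28) = -21*(-28) = 588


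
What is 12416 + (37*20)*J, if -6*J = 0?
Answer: 12416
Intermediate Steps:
J = 0 (J = -⅙*0 = 0)
12416 + (37*20)*J = 12416 + (37*20)*0 = 12416 + 740*0 = 12416 + 0 = 12416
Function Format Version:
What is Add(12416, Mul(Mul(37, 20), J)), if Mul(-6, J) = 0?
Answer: 12416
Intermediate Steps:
J = 0 (J = Mul(Rational(-1, 6), 0) = 0)
Add(12416, Mul(Mul(37, 20), J)) = Add(12416, Mul(Mul(37, 20), 0)) = Add(12416, Mul(740, 0)) = Add(12416, 0) = 12416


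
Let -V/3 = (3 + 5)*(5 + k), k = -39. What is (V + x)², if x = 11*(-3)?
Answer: 613089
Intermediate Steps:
V = 816 (V = -3*(3 + 5)*(5 - 39) = -24*(-34) = -3*(-272) = 816)
x = -33
(V + x)² = (816 - 33)² = 783² = 613089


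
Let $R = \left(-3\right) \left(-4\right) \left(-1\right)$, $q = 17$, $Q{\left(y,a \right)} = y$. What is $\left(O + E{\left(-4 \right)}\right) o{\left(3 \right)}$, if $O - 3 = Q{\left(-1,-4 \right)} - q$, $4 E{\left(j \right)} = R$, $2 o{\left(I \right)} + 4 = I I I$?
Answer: $-207$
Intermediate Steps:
$o{\left(I \right)} = -2 + \frac{I^{3}}{2}$ ($o{\left(I \right)} = -2 + \frac{I I I}{2} = -2 + \frac{I^{2} I}{2} = -2 + \frac{I^{3}}{2}$)
$R = -12$ ($R = 12 \left(-1\right) = -12$)
$E{\left(j \right)} = -3$ ($E{\left(j \right)} = \frac{1}{4} \left(-12\right) = -3$)
$O = -15$ ($O = 3 - 18 = -15$)
$\left(O + E{\left(-4 \right)}\right) o{\left(3 \right)} = \left(-15 - 3\right) \left(-2 + \frac{3^{3}}{2}\right) = - 18 \left(-2 + \frac{1}{2} \cdot 27\right) = - 18 \left(-2 + \frac{27}{2}\right) = \left(-18\right) \frac{23}{2} = -207$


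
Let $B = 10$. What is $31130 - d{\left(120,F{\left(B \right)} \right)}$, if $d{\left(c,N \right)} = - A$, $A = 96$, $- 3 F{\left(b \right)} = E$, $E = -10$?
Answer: $31226$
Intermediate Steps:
$F{\left(b \right)} = \frac{10}{3}$ ($F{\left(b \right)} = \left(- \frac{1}{3}\right) \left(-10\right) = \frac{10}{3}$)
$d{\left(c,N \right)} = -96$ ($d{\left(c,N \right)} = \left(-1\right) 96 = -96$)
$31130 - d{\left(120,F{\left(B \right)} \right)} = 31130 - -96 = 31130 + 96 = 31226$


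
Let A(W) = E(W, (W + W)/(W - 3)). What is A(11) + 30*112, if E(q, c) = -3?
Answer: 3357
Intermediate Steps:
A(W) = -3
A(11) + 30*112 = -3 + 30*112 = -3 + 3360 = 3357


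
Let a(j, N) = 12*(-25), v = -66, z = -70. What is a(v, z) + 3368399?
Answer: 3368099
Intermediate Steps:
a(j, N) = -300
a(v, z) + 3368399 = -300 + 3368399 = 3368099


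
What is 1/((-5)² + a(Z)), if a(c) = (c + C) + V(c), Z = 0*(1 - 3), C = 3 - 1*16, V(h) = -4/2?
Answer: ⅒ ≈ 0.10000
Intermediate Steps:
V(h) = -2 (V(h) = -4*½ = -2)
C = -13 (C = 3 - 16 = -13)
Z = 0 (Z = 0*(-2) = 0)
a(c) = -15 + c (a(c) = (c - 13) - 2 = (-13 + c) - 2 = -15 + c)
1/((-5)² + a(Z)) = 1/((-5)² + (-15 + 0)) = 1/(25 - 15) = 1/10 = ⅒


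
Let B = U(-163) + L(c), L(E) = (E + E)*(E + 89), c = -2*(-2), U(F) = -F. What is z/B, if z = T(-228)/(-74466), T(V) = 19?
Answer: -19/67540662 ≈ -2.8131e-7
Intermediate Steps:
c = 4
z = -19/74466 (z = 19/(-74466) = 19*(-1/74466) = -19/74466 ≈ -0.00025515)
L(E) = 2*E*(89 + E) (L(E) = (2*E)*(89 + E) = 2*E*(89 + E))
B = 907 (B = -1*(-163) + 2*4*(89 + 4) = 163 + 2*4*93 = 163 + 744 = 907)
z/B = -19/74466/907 = -19/74466*1/907 = -19/67540662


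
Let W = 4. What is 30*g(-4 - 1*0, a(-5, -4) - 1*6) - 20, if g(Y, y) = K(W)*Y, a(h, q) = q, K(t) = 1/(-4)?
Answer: 10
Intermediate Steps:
K(t) = -1/4
g(Y, y) = -Y/4
30*g(-4 - 1*0, a(-5, -4) - 1*6) - 20 = 30*(-(-4 - 1*0)/4) - 20 = 30*(-(-4 + 0)/4) - 20 = 30*(-1/4*(-4)) - 20 = 30*1 - 20 = 30 - 20 = 10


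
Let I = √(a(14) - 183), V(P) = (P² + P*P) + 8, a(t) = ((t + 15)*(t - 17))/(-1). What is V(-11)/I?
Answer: -125*I*√6/12 ≈ -25.516*I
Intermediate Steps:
a(t) = -(-17 + t)*(15 + t) (a(t) = ((15 + t)*(-17 + t))*(-1) = ((-17 + t)*(15 + t))*(-1) = -(-17 + t)*(15 + t))
V(P) = 8 + 2*P² (V(P) = (P² + P²) + 8 = 2*P² + 8 = 8 + 2*P²)
I = 4*I*√6 (I = √((255 - 1*14² + 2*14) - 183) = √((255 - 1*196 + 28) - 183) = √((255 - 196 + 28) - 183) = √(87 - 183) = √(-96) = 4*I*√6 ≈ 9.798*I)
V(-11)/I = (8 + 2*(-11)²)/((4*I*√6)) = (8 + 2*121)*(-I*√6/24) = (8 + 242)*(-I*√6/24) = 250*(-I*√6/24) = -125*I*√6/12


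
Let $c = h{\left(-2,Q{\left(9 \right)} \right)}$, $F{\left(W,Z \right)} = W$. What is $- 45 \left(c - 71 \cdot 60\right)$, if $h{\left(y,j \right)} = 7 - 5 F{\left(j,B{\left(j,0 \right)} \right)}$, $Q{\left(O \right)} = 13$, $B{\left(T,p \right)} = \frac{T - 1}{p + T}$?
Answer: $194310$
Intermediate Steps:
$B{\left(T,p \right)} = \frac{-1 + T}{T + p}$
$h{\left(y,j \right)} = 7 - 5 j$
$c = -58$ ($c = 7 - 65 = -58$)
$- 45 \left(c - 71 \cdot 60\right) = - 45 \left(-58 - 71 \cdot 60\right) = - 45 \left(-58 - 4260\right) = \left(-45\right) \left(-4318\right) = 194310$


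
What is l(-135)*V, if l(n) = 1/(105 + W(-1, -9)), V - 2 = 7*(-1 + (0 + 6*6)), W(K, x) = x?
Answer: 247/96 ≈ 2.5729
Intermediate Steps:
V = 247 (V = 2 + 7*(-1 + (0 + 6*6)) = 2 + 7*(-1 + (0 + 36)) = 2 + 7*(-1 + 36) = 2 + 7*35 = 2 + 245 = 247)
l(n) = 1/96 (l(n) = 1/(105 - 9) = 1/96)
l(-135)*V = (1/96)*247 = 247/96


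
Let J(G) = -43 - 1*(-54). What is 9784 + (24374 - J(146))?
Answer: 34147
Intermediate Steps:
J(G) = 11 (J(G) = -43 + 54 = 11)
9784 + (24374 - J(146)) = 9784 + (24374 - 1*11) = 9784 + (24374 - 11) = 9784 + 24363 = 34147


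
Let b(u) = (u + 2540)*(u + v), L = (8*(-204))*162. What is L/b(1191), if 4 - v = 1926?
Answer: 15552/160433 ≈ 0.096938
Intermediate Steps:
v = -1922 (v = 4 - 1*1926 = 4 - 1926 = -1922)
L = -264384 (L = -1632*162 = -264384)
b(u) = (-1922 + u)*(2540 + u) (b(u) = (u + 2540)*(u - 1922) = (2540 + u)*(-1922 + u) = (-1922 + u)*(2540 + u))
L/b(1191) = -264384/(-4881880 + 1191² + 618*1191) = -264384/(-4881880 + 1418481 + 736038) = -264384/(-2727361) = -264384*(-1/2727361) = 15552/160433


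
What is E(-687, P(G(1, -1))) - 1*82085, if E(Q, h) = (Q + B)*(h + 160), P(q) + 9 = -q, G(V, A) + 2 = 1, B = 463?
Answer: -116133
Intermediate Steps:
G(V, A) = -1 (G(V, A) = -2 + 1 = -1)
P(q) = -9 - q
E(Q, h) = (160 + h)*(463 + Q) (E(Q, h) = (Q + 463)*(h + 160) = (463 + Q)*(160 + h) = (160 + h)*(463 + Q))
E(-687, P(G(1, -1))) - 1*82085 = (74080 + 160*(-687) + 463*(-9 - 1*(-1)) - 687*(-9 - 1*(-1))) - 1*82085 = (74080 - 109920 + 463*(-9 + 1) - 687*(-9 + 1)) - 82085 = (74080 - 109920 + 463*(-8) - 687*(-8)) - 82085 = (74080 - 109920 - 3704 + 5496) - 82085 = -34048 - 82085 = -116133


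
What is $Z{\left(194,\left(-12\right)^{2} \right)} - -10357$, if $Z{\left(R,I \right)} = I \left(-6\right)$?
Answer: $9493$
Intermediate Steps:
$Z{\left(R,I \right)} = - 6 I$
$Z{\left(194,\left(-12\right)^{2} \right)} - -10357 = - 6 \left(-12\right)^{2} - -10357 = \left(-6\right) 144 + 10357 = -864 + 10357 = 9493$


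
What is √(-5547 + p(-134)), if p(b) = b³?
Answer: 11*I*√19931 ≈ 1552.9*I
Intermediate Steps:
√(-5547 + p(-134)) = √(-5547 + (-134)³) = √(-5547 - 2406104) = √(-2411651) = 11*I*√19931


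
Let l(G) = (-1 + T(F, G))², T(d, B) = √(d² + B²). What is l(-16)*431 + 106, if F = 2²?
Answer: 117769 - 3448*√17 ≈ 1.0355e+5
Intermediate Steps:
F = 4
T(d, B) = √(B² + d²)
l(G) = (-1 + √(16 + G²))² (l(G) = (-1 + √(G² + 4²))² = (-1 + √(G² + 16))² = (-1 + √(16 + G²))²)
l(-16)*431 + 106 = (-1 + √(16 + (-16)²))²*431 + 106 = (-1 + √(16 + 256))²*431 + 106 = (-1 + √272)²*431 + 106 = (-1 + 4*√17)²*431 + 106 = 431*(-1 + 4*√17)² + 106 = 106 + 431*(-1 + 4*√17)²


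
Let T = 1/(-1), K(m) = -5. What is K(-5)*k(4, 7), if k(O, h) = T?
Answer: 5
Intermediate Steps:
T = -1
k(O, h) = -1
K(-5)*k(4, 7) = -5*(-1) = 5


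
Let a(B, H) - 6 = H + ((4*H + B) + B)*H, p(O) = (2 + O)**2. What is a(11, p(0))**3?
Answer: 4251528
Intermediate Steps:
a(B, H) = 6 + H + H*(2*B + 4*H) (a(B, H) = 6 + (H + ((4*H + B) + B)*H) = 6 + (H + ((B + 4*H) + B)*H) = 6 + (H + (2*B + 4*H)*H) = 6 + (H + H*(2*B + 4*H)) = 6 + H + H*(2*B + 4*H))
a(11, p(0))**3 = (6 + (2 + 0)**2 + 4*((2 + 0)**2)**2 + 2*11*(2 + 0)**2)**3 = (6 + 2**2 + 4*(2**2)**2 + 2*11*2**2)**3 = (6 + 4 + 4*4**2 + 2*11*4)**3 = (6 + 4 + 4*16 + 88)**3 = (6 + 4 + 64 + 88)**3 = 162**3 = 4251528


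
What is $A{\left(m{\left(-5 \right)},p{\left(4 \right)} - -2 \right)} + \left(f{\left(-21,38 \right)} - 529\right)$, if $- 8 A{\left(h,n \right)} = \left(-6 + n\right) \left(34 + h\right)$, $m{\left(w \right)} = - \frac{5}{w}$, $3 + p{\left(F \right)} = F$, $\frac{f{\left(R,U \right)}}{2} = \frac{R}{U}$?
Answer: $- \frac{78581}{152} \approx -516.98$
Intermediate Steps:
$f{\left(R,U \right)} = \frac{2 R}{U}$ ($f{\left(R,U \right)} = 2 \frac{R}{U} = \frac{2 R}{U}$)
$p{\left(F \right)} = -3 + F$
$A{\left(h,n \right)} = - \frac{\left(-6 + n\right) \left(34 + h\right)}{8}$
$A{\left(m{\left(-5 \right)},p{\left(4 \right)} - -2 \right)} + \left(f{\left(-21,38 \right)} - 529\right) = \left(\frac{51}{2} - \frac{17 \left(\left(-3 + 4\right) - -2\right)}{4} + \frac{3 \left(- \frac{5}{-5}\right)}{4} - \frac{- \frac{5}{-5} \left(\left(-3 + 4\right) - -2\right)}{8}\right) + \left(2 \left(-21\right) \frac{1}{38} - 529\right) = \left(\frac{51}{2} - \frac{17 \left(1 + 2\right)}{4} + \frac{3 \left(\left(-5\right) \left(- \frac{1}{5}\right)\right)}{4} - \frac{\left(-5\right) \left(- \frac{1}{5}\right) \left(1 + 2\right)}{8}\right) - \left(529 + 42 \cdot \frac{1}{38}\right) = \left(\frac{51}{2} - \frac{51}{4} + \frac{3}{4} \cdot 1 - \frac{1}{8} \cdot 3\right) - \frac{10072}{19} = \left(\frac{51}{2} - \frac{51}{4} + \frac{3}{4} - \frac{3}{8}\right) - \frac{10072}{19} = \frac{105}{8} - \frac{10072}{19} = - \frac{78581}{152}$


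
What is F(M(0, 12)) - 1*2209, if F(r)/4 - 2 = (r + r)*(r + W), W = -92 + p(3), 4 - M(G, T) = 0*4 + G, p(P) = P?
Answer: -4921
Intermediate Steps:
M(G, T) = 4 - G (M(G, T) = 4 - (0*4 + G) = 4 - (0 + G) = 4 - G)
W = -89 (W = -92 + 3 = -89)
F(r) = 8 + 8*r*(-89 + r) (F(r) = 8 + 4*((r + r)*(r - 89)) = 8 + 4*((2*r)*(-89 + r)) = 8 + 4*(2*r*(-89 + r)) = 8 + 8*r*(-89 + r))
F(M(0, 12)) - 1*2209 = (8 - 712*(4 - 1*0) + 8*(4 - 1*0)²) - 1*2209 = (8 - 712*(4 + 0) + 8*(4 + 0)²) - 2209 = (8 - 712*4 + 8*4²) - 2209 = (8 - 2848 + 8*16) - 2209 = (8 - 2848 + 128) - 2209 = -2712 - 2209 = -4921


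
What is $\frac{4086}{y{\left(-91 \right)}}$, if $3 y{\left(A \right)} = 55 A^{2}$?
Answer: $\frac{12258}{455455} \approx 0.026914$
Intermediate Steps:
$y{\left(A \right)} = \frac{55 A^{2}}{3}$
$\frac{4086}{y{\left(-91 \right)}} = \frac{4086}{\frac{55}{3} \left(-91\right)^{2}} = \frac{4086}{\frac{55}{3} \cdot 8281} = \frac{4086}{\frac{455455}{3}} = 4086 \cdot \frac{3}{455455} = \frac{12258}{455455}$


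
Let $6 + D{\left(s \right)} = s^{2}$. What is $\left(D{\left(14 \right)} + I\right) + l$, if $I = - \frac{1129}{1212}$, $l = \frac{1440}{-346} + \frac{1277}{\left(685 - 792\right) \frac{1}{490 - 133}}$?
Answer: $- \frac{91440540283}{22435332} \approx -4075.7$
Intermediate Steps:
$D{\left(s \right)} = -6 + s^{2}$
$l = - \frac{78945837}{18511}$ ($l = 1440 \left(- \frac{1}{346}\right) + \frac{1277}{\left(-107\right) \frac{1}{357}} = - \frac{720}{173} + \frac{1277}{\left(-107\right) \frac{1}{357}} = - \frac{720}{173} + \frac{1277}{- \frac{107}{357}} = - \frac{720}{173} + 1277 \left(- \frac{357}{107}\right) = - \frac{720}{173} - \frac{455889}{107} = - \frac{78945837}{18511} \approx -4264.8$)
$I = - \frac{1129}{1212}$ ($I = \left(-1129\right) \frac{1}{1212} = - \frac{1129}{1212} \approx -0.93152$)
$\left(D{\left(14 \right)} + I\right) + l = \left(\left(-6 + 14^{2}\right) - \frac{1129}{1212}\right) - \frac{78945837}{18511} = \left(\left(-6 + 196\right) - \frac{1129}{1212}\right) - \frac{78945837}{18511} = \left(190 - \frac{1129}{1212}\right) - \frac{78945837}{18511} = \frac{229151}{1212} - \frac{78945837}{18511} = - \frac{91440540283}{22435332}$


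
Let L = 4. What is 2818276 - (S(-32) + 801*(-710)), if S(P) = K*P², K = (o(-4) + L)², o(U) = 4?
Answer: 3321450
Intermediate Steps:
K = 64 (K = (4 + 4)² = 8² = 64)
S(P) = 64*P²
2818276 - (S(-32) + 801*(-710)) = 2818276 - (64*(-32)² + 801*(-710)) = 2818276 - (64*1024 - 568710) = 2818276 - (65536 - 568710) = 2818276 - 1*(-503174) = 2818276 + 503174 = 3321450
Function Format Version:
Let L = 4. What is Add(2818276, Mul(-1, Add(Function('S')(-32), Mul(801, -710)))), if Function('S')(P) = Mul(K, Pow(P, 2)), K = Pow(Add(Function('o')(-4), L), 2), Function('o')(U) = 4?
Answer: 3321450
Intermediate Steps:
K = 64 (K = Pow(Add(4, 4), 2) = Pow(8, 2) = 64)
Function('S')(P) = Mul(64, Pow(P, 2))
Add(2818276, Mul(-1, Add(Function('S')(-32), Mul(801, -710)))) = Add(2818276, Mul(-1, Add(Mul(64, Pow(-32, 2)), Mul(801, -710)))) = Add(2818276, Mul(-1, Add(Mul(64, 1024), -568710))) = Add(2818276, Mul(-1, Add(65536, -568710))) = Add(2818276, Mul(-1, -503174)) = Add(2818276, 503174) = 3321450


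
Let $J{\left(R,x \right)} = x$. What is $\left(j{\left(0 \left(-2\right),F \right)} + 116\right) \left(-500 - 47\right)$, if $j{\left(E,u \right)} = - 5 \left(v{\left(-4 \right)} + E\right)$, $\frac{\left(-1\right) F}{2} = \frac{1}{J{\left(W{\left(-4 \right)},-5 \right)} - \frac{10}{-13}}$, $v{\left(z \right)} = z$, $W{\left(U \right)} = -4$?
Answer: $-74392$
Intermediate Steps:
$F = \frac{26}{55}$ ($F = - \frac{2}{-5 - \frac{10}{-13}} = - \frac{2}{-5 - - \frac{10}{13}} = - \frac{2}{-5 + \frac{10}{13}} = - \frac{2}{- \frac{55}{13}} = \left(-2\right) \left(- \frac{13}{55}\right) = \frac{26}{55} \approx 0.47273$)
$j{\left(E,u \right)} = 20 - 5 E$ ($j{\left(E,u \right)} = - 5 \left(-4 + E\right) = 20 - 5 E$)
$\left(j{\left(0 \left(-2\right),F \right)} + 116\right) \left(-500 - 47\right) = \left(\left(20 - 5 \cdot 0 \left(-2\right)\right) + 116\right) \left(-500 - 47\right) = \left(\left(20 - 0\right) + 116\right) \left(-547\right) = \left(\left(20 + 0\right) + 116\right) \left(-547\right) = \left(20 + 116\right) \left(-547\right) = 136 \left(-547\right) = -74392$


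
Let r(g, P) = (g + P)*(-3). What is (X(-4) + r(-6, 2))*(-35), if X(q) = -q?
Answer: -560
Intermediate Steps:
r(g, P) = -3*P - 3*g (r(g, P) = (P + g)*(-3) = -3*P - 3*g)
(X(-4) + r(-6, 2))*(-35) = (-1*(-4) + (-3*2 - 3*(-6)))*(-35) = (4 + (-6 + 18))*(-35) = (4 + 12)*(-35) = 16*(-35) = -560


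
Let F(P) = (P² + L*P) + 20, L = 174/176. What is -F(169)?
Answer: -2529831/88 ≈ -28748.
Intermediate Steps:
L = 87/88 (L = 174*(1/176) = 87/88 ≈ 0.98864)
F(P) = 20 + P² + 87*P/88 (F(P) = (P² + 87*P/88) + 20 = 20 + P² + 87*P/88)
-F(169) = -(20 + 169² + (87/88)*169) = -(20 + 28561 + 14703/88) = -1*2529831/88 = -2529831/88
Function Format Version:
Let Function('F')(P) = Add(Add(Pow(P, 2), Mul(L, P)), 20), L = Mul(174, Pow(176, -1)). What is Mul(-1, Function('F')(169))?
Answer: Rational(-2529831, 88) ≈ -28748.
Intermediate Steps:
L = Rational(87, 88) (L = Mul(174, Rational(1, 176)) = Rational(87, 88) ≈ 0.98864)
Function('F')(P) = Add(20, Pow(P, 2), Mul(Rational(87, 88), P)) (Function('F')(P) = Add(Add(Pow(P, 2), Mul(Rational(87, 88), P)), 20) = Add(20, Pow(P, 2), Mul(Rational(87, 88), P)))
Mul(-1, Function('F')(169)) = Mul(-1, Add(20, Pow(169, 2), Mul(Rational(87, 88), 169))) = Mul(-1, Add(20, 28561, Rational(14703, 88))) = Mul(-1, Rational(2529831, 88)) = Rational(-2529831, 88)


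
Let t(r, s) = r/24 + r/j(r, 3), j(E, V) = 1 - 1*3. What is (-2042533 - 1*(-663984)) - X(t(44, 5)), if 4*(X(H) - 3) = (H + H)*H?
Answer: -99270385/72 ≈ -1.3788e+6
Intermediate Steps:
j(E, V) = -2 (j(E, V) = 1 - 3 = -2)
t(r, s) = -11*r/24 (t(r, s) = r/24 + r/(-2) = r*(1/24) + r*(-1/2) = r/24 - r/2 = -11*r/24)
X(H) = 3 + H**2/2 (X(H) = 3 + ((H + H)*H)/4 = 3 + ((2*H)*H)/4 = 3 + (2*H**2)/4 = 3 + H**2/2)
(-2042533 - 1*(-663984)) - X(t(44, 5)) = (-2042533 - 1*(-663984)) - (3 + (-11/24*44)**2/2) = (-2042533 + 663984) - (3 + (-121/6)**2/2) = -1378549 - (3 + (1/2)*(14641/36)) = -1378549 - (3 + 14641/72) = -1378549 - 1*14857/72 = -1378549 - 14857/72 = -99270385/72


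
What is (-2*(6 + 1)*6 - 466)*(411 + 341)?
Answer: -413600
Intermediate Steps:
(-2*(6 + 1)*6 - 466)*(411 + 341) = (-2*7*6 - 466)*752 = (-14*6 - 466)*752 = (-84 - 466)*752 = -550*752 = -413600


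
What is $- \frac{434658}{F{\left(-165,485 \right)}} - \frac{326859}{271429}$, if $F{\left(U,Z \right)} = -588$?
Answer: $\frac{2804442695}{3800006} \approx 738.01$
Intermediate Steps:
$- \frac{434658}{F{\left(-165,485 \right)}} - \frac{326859}{271429} = - \frac{434658}{-588} - \frac{326859}{271429} = \left(-434658\right) \left(- \frac{1}{588}\right) - \frac{326859}{271429} = \frac{10349}{14} - \frac{326859}{271429} = \frac{2804442695}{3800006}$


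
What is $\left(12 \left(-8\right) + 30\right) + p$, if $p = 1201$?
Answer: $1135$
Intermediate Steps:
$\left(12 \left(-8\right) + 30\right) + p = \left(12 \left(-8\right) + 30\right) + 1201 = \left(-96 + 30\right) + 1201 = -66 + 1201 = 1135$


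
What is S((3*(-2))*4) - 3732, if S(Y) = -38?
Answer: -3770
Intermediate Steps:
S((3*(-2))*4) - 3732 = -38 - 3732 = -3770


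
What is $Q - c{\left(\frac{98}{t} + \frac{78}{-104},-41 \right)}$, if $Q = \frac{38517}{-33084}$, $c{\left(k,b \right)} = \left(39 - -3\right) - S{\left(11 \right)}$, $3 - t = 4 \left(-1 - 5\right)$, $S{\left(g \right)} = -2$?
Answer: $- \frac{498071}{11028} \approx -45.164$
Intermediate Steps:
$t = 27$ ($t = 3 - 4 \left(-1 - 5\right) = 3 - 4 \left(-6\right) = 3 - -24 = 3 + 24 = 27$)
$c{\left(k,b \right)} = 44$ ($c{\left(k,b \right)} = \left(39 - -3\right) - -2 = \left(39 + 3\right) + 2 = 42 + 2 = 44$)
$Q = - \frac{12839}{11028}$ ($Q = 38517 \left(- \frac{1}{33084}\right) = - \frac{12839}{11028} \approx -1.1642$)
$Q - c{\left(\frac{98}{t} + \frac{78}{-104},-41 \right)} = - \frac{12839}{11028} - 44 = - \frac{498071}{11028}$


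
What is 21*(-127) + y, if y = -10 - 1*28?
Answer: -2705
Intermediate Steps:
y = -38 (y = -10 - 28 = -38)
21*(-127) + y = 21*(-127) - 38 = -2667 - 38 = -2705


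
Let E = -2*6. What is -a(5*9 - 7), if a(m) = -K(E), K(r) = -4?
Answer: -4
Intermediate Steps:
E = -12
a(m) = 4 (a(m) = -1*(-4) = 4)
-a(5*9 - 7) = -1*4 = -4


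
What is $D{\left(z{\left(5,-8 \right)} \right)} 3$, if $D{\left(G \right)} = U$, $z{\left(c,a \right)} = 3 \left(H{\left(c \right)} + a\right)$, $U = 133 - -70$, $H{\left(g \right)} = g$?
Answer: $609$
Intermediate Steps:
$U = 203$ ($U = 133 + 70 = 203$)
$z{\left(c,a \right)} = 3 a + 3 c$ ($z{\left(c,a \right)} = 3 \left(c + a\right) = 3 \left(a + c\right) = 3 a + 3 c$)
$D{\left(G \right)} = 203$
$D{\left(z{\left(5,-8 \right)} \right)} 3 = 203 \cdot 3 = 609$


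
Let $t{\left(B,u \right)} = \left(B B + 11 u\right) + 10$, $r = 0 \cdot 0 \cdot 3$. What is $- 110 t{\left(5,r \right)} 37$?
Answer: $-142450$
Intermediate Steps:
$r = 0$ ($r = 0 \cdot 3 = 0$)
$t{\left(B,u \right)} = 10 + B^{2} + 11 u$ ($t{\left(B,u \right)} = \left(B^{2} + 11 u\right) + 10 = 10 + B^{2} + 11 u$)
$- 110 t{\left(5,r \right)} 37 = - 110 \left(10 + 5^{2} + 11 \cdot 0\right) 37 = - 110 \left(10 + 25 + 0\right) 37 = - 110 \cdot 35 \cdot 37 = \left(-110\right) 1295 = -142450$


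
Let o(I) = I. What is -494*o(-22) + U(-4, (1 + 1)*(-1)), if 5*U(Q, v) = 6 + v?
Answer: 54344/5 ≈ 10869.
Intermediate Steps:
U(Q, v) = 6/5 + v/5 (U(Q, v) = (6 + v)/5 = 6/5 + v/5)
-494*o(-22) + U(-4, (1 + 1)*(-1)) = -494*(-22) + (6/5 + ((1 + 1)*(-1))/5) = 10868 + (6/5 + (2*(-1))/5) = 10868 + (6/5 + (⅕)*(-2)) = 10868 + (6/5 - ⅖) = 10868 + ⅘ = 54344/5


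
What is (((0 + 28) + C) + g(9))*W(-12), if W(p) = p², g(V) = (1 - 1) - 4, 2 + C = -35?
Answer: -1872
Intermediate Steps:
C = -37 (C = -2 - 35 = -37)
g(V) = -4 (g(V) = 0 - 4 = -4)
(((0 + 28) + C) + g(9))*W(-12) = (((0 + 28) - 37) - 4)*(-12)² = ((28 - 37) - 4)*144 = (-9 - 4)*144 = -13*144 = -1872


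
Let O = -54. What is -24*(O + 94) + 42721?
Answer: 41761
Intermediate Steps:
-24*(O + 94) + 42721 = -24*(-54 + 94) + 42721 = -24*40 + 42721 = -960 + 42721 = 41761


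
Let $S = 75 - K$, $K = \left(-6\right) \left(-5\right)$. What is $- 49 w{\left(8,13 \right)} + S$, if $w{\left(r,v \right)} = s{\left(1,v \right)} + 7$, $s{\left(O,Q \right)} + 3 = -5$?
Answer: $94$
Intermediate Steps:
$s{\left(O,Q \right)} = -8$ ($s{\left(O,Q \right)} = -3 - 5 = -8$)
$K = 30$
$w{\left(r,v \right)} = -1$ ($w{\left(r,v \right)} = -8 + 7 = -1$)
$S = 45$ ($S = 75 - 30 = 45$)
$- 49 w{\left(8,13 \right)} + S = \left(-49\right) \left(-1\right) + 45 = 49 + 45 = 94$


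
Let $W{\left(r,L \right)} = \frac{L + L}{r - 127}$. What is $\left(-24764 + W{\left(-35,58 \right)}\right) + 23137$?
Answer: $- \frac{131845}{81} \approx -1627.7$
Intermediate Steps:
$W{\left(r,L \right)} = \frac{2 L}{-127 + r}$
$\left(-24764 + W{\left(-35,58 \right)}\right) + 23137 = \left(-24764 + 2 \cdot 58 \frac{1}{-127 - 35}\right) + 23137 = \left(-24764 + 2 \cdot 58 \frac{1}{-162}\right) + 23137 = \left(-24764 + 2 \cdot 58 \left(- \frac{1}{162}\right)\right) + 23137 = \left(-24764 - \frac{58}{81}\right) + 23137 = - \frac{2005942}{81} + 23137 = - \frac{131845}{81}$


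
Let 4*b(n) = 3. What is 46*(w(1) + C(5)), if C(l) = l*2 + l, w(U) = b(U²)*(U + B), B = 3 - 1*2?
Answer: 759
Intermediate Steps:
b(n) = ¾ (b(n) = (¼)*3 = ¾)
B = 1 (B = 3 - 2 = 1)
w(U) = ¾ + 3*U/4 (w(U) = 3*(U + 1)/4 = 3*(1 + U)/4 = ¾ + 3*U/4)
C(l) = 3*l (C(l) = 2*l + l = 3*l)
46*(w(1) + C(5)) = 46*((¾ + (¾)*1) + 3*5) = 46*((¾ + ¾) + 15) = 46*(3/2 + 15) = 46*(33/2) = 759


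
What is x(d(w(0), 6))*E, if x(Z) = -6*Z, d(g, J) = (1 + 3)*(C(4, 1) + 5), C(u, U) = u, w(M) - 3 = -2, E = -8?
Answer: 1728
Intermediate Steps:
w(M) = 1 (w(M) = 3 - 2 = 1)
d(g, J) = 36 (d(g, J) = (1 + 3)*(4 + 5) = 4*9 = 36)
x(d(w(0), 6))*E = -6*36*(-8) = -216*(-8) = 1728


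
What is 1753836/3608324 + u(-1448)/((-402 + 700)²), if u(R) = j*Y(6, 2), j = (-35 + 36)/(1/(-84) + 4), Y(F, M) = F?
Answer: 3261080128971/6709078594135 ≈ 0.48607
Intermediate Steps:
j = 84/335 (j = 1/(-1/84 + 4) = 1/(335/84) = 1*(84/335) = 84/335 ≈ 0.25075)
u(R) = 504/335 (u(R) = (84/335)*6 = 504/335)
1753836/3608324 + u(-1448)/((-402 + 700)²) = 1753836/3608324 + 504/(335*((-402 + 700)²)) = 1753836*(1/3608324) + 504/(335*(298²)) = 438459/902081 + (504/335)/88804 = 438459/902081 + (504/335)*(1/88804) = 438459/902081 + 126/7437335 = 3261080128971/6709078594135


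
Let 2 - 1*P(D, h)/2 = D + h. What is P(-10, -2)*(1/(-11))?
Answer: -28/11 ≈ -2.5455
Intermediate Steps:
P(D, h) = 4 - 2*D - 2*h (P(D, h) = 4 - 2*(D + h) = 4 + (-2*D - 2*h) = 4 - 2*D - 2*h)
P(-10, -2)*(1/(-11)) = (4 - 2*(-10) - 2*(-2))*(1/(-11)) = (4 + 20 + 4)*(1*(-1/11)) = 28*(-1/11) = -28/11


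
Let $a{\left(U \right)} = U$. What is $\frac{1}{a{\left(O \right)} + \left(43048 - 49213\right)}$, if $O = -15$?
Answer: $- \frac{1}{6180} \approx -0.00016181$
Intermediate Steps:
$\frac{1}{a{\left(O \right)} + \left(43048 - 49213\right)} = \frac{1}{-15 + \left(43048 - 49213\right)} = \frac{1}{-15 - 6165} = \frac{1}{-6180} = - \frac{1}{6180}$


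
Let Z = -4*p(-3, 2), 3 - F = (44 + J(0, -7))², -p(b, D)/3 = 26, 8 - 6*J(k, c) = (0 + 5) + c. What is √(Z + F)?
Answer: I*√15934/3 ≈ 42.077*I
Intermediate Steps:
J(k, c) = ½ - c/6 (J(k, c) = 4/3 - ((0 + 5) + c)/6 = 4/3 - (5 + c)/6 = 4/3 + (-⅚ - c/6) = ½ - c/6)
p(b, D) = -78 (p(b, D) = -3*26 = -78)
F = -18742/9 (F = 3 - (44 + (½ - ⅙*(-7)))² = 3 - (44 + (½ + 7/6))² = 3 - (44 + 5/3)² = 3 - (137/3)² = 3 - 1*18769/9 = 3 - 18769/9 = -18742/9 ≈ -2082.4)
Z = 312 (Z = -4*(-78) = 312)
√(Z + F) = √(312 - 18742/9) = √(-15934/9) = I*√15934/3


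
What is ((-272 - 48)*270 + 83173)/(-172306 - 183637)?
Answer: 461/50849 ≈ 0.0090661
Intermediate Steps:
((-272 - 48)*270 + 83173)/(-172306 - 183637) = (-320*270 + 83173)/(-355943) = (-86400 + 83173)*(-1/355943) = -3227*(-1/355943) = 461/50849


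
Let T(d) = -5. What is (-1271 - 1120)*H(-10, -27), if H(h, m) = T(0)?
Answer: 11955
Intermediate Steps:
H(h, m) = -5
(-1271 - 1120)*H(-10, -27) = (-1271 - 1120)*(-5) = -2391*(-5) = 11955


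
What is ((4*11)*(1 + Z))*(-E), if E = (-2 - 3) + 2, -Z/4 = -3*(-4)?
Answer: -6204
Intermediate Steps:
Z = -48 (Z = -(-12)*(-4) = -4*12 = -48)
E = -3 (E = -5 + 2 = -3)
((4*11)*(1 + Z))*(-E) = ((4*11)*(1 - 48))*(-1*(-3)) = (44*(-47))*3 = -2068*3 = -6204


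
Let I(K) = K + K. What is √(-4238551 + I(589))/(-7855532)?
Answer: -7*I*√86477/7855532 ≈ -0.00026204*I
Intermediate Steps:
I(K) = 2*K
√(-4238551 + I(589))/(-7855532) = √(-4238551 + 2*589)/(-7855532) = √(-4238551 + 1178)*(-1/7855532) = √(-4237373)*(-1/7855532) = (7*I*√86477)*(-1/7855532) = -7*I*√86477/7855532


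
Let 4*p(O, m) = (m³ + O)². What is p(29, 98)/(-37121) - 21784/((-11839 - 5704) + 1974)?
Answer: -13792526704448073/2311747396 ≈ -5.9663e+6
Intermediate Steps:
p(O, m) = (O + m³)²/4 (p(O, m) = (m³ + O)²/4 = (O + m³)²/4)
p(29, 98)/(-37121) - 21784/((-11839 - 5704) + 1974) = ((29 + 98³)²/4)/(-37121) - 21784/((-11839 - 5704) + 1974) = ((29 + 941192)²/4)*(-1/37121) - 21784/(-17543 + 1974) = ((¼)*941221²)*(-1/37121) - 21784/(-15569) = ((¼)*885896970841)*(-1/37121) - 21784*(-1/15569) = (885896970841/4)*(-1/37121) + 21784/15569 = -885896970841/148484 + 21784/15569 = -13792526704448073/2311747396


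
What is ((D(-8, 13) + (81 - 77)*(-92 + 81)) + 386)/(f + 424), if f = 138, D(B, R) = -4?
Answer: 169/281 ≈ 0.60142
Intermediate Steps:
((D(-8, 13) + (81 - 77)*(-92 + 81)) + 386)/(f + 424) = ((-4 + (81 - 77)*(-92 + 81)) + 386)/(138 + 424) = ((-4 + 4*(-11)) + 386)/562 = ((-4 - 44) + 386)*(1/562) = (-48 + 386)*(1/562) = 338*(1/562) = 169/281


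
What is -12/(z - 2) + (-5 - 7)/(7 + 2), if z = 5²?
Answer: -128/69 ≈ -1.8551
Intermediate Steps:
z = 25
-12/(z - 2) + (-5 - 7)/(7 + 2) = -12/(25 - 2) + (-5 - 7)/(7 + 2) = -12/23 - 12/9 = -12*1/23 - 12*⅑ = -12/23 - 4/3 = -128/69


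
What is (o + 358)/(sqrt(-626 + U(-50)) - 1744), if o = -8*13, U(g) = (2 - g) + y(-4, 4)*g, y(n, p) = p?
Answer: -221488/1521155 - 381*I*sqrt(86)/1521155 ≈ -0.14561 - 0.0023227*I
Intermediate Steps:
U(g) = 2 + 3*g (U(g) = (2 - g) + 4*g = 2 + 3*g)
o = -104
(o + 358)/(sqrt(-626 + U(-50)) - 1744) = (-104 + 358)/(sqrt(-626 + (2 + 3*(-50))) - 1744) = 254/(sqrt(-626 + (2 - 150)) - 1744) = 254/(sqrt(-626 - 148) - 1744) = 254/(sqrt(-774) - 1744) = 254/(3*I*sqrt(86) - 1744) = 254/(-1744 + 3*I*sqrt(86))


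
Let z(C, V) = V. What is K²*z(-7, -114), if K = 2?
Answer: -456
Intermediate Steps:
K²*z(-7, -114) = 2²*(-114) = 4*(-114) = -456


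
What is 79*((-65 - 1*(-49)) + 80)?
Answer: 5056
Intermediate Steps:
79*((-65 - 1*(-49)) + 80) = 79*((-65 + 49) + 80) = 79*(-16 + 80) = 79*64 = 5056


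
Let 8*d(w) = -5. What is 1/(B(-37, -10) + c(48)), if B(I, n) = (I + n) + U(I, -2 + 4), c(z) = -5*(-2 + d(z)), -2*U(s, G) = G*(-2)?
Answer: -8/255 ≈ -0.031373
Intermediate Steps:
d(w) = -5/8 (d(w) = (1/8)*(-5) = -5/8)
U(s, G) = G (U(s, G) = -G*(-2)/2 = -(-1)*G = G)
c(z) = 105/8 (c(z) = -5*(-2 - 5/8) = -5*(-21/8) = 105/8)
B(I, n) = 2 + I + n (B(I, n) = (I + n) + (-2 + 4) = (I + n) + 2 = 2 + I + n)
1/(B(-37, -10) + c(48)) = 1/((2 - 37 - 10) + 105/8) = 1/(-45 + 105/8) = 1/(-255/8) = -8/255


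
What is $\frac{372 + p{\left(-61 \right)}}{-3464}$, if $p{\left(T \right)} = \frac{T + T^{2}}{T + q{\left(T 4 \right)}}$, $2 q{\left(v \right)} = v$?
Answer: $- \frac{44}{433} \approx -0.10162$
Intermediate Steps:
$q{\left(v \right)} = \frac{v}{2}$
$p{\left(T \right)} = \frac{T + T^{2}}{3 T}$ ($p{\left(T \right)} = \frac{T + T^{2}}{T + \frac{T 4}{2}} = \frac{T + T^{2}}{T + \frac{4 T}{2}} = \frac{T + T^{2}}{T + 2 T} = \frac{T + T^{2}}{3 T}$)
$\frac{372 + p{\left(-61 \right)}}{-3464} = \frac{372 + \left(\frac{1}{3} + \frac{1}{3} \left(-61\right)\right)}{-3464} = \left(372 + \left(\frac{1}{3} - \frac{61}{3}\right)\right) \left(- \frac{1}{3464}\right) = \left(372 - 20\right) \left(- \frac{1}{3464}\right) = 352 \left(- \frac{1}{3464}\right) = - \frac{44}{433}$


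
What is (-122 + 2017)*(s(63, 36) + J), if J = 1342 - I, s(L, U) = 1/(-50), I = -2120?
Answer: 65604521/10 ≈ 6.5604e+6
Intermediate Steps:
s(L, U) = -1/50
J = 3462 (J = 1342 - 1*(-2120) = 1342 + 2120 = 3462)
(-122 + 2017)*(s(63, 36) + J) = (-122 + 2017)*(-1/50 + 3462) = 1895*(173099/50) = 65604521/10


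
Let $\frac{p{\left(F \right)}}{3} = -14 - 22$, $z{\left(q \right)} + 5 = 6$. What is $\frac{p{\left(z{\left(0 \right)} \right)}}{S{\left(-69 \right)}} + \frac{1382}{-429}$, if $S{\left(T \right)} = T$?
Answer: $- \frac{16342}{9867} \approx -1.6562$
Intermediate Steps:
$z{\left(q \right)} = 1$ ($z{\left(q \right)} = -5 + 6 = 1$)
$p{\left(F \right)} = -108$ ($p{\left(F \right)} = 3 \left(-14 - 22\right) = 3 \left(-36\right) = -108$)
$\frac{p{\left(z{\left(0 \right)} \right)}}{S{\left(-69 \right)}} + \frac{1382}{-429} = - \frac{108}{-69} + \frac{1382}{-429} = \left(-108\right) \left(- \frac{1}{69}\right) + 1382 \left(- \frac{1}{429}\right) = \frac{36}{23} - \frac{1382}{429} = - \frac{16342}{9867}$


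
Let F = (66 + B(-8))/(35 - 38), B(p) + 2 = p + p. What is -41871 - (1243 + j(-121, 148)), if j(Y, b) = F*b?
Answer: -40746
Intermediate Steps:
B(p) = -2 + 2*p (B(p) = -2 + (p + p) = -2 + 2*p)
F = -16 (F = (66 + (-2 + 2*(-8)))/(35 - 38) = (66 + (-2 - 16))/(-3) = (66 - 18)*(-⅓) = 48*(-⅓) = -16)
j(Y, b) = -16*b
-41871 - (1243 + j(-121, 148)) = -41871 - (1243 - 16*148) = -41871 - (1243 - 2368) = -41871 - 1*(-1125) = -41871 + 1125 = -40746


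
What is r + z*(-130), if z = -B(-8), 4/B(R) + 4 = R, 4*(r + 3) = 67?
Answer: -355/12 ≈ -29.583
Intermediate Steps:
r = 55/4 (r = -3 + (1/4)*67 = -3 + 67/4 = 55/4 ≈ 13.750)
B(R) = 4/(-4 + R)
z = 1/3 (z = -4/(-4 - 8) = -4/(-12) = -4*(-1)/12 = -1*(-1/3) = 1/3 ≈ 0.33333)
r + z*(-130) = 55/4 + (1/3)*(-130) = 55/4 - 130/3 = -355/12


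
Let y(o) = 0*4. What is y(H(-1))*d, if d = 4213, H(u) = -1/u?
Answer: 0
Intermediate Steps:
y(o) = 0
y(H(-1))*d = 0*4213 = 0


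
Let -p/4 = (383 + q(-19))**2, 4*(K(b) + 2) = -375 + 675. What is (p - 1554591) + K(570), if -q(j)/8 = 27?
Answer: -1666074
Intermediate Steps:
q(j) = -216 (q(j) = -8*27 = -216)
K(b) = 73 (K(b) = -2 + (-375 + 675)/4 = -2 + (1/4)*300 = -2 + 75 = 73)
p = -111556 (p = -4*(383 - 216)**2 = -4*167**2 = -4*27889 = -111556)
(p - 1554591) + K(570) = (-111556 - 1554591) + 73 = -1666147 + 73 = -1666074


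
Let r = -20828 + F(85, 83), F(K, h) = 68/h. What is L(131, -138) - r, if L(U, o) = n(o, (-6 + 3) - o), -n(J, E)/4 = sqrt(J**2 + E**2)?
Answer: 1728656/83 - 12*sqrt(4141) ≈ 20055.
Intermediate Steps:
r = -1728656/83 (r = -20828 + 68/83 = -1728656/83 ≈ -20827.)
n(J, E) = -4*sqrt(E**2 + J**2) (n(J, E) = -4*sqrt(J**2 + E**2) = -4*sqrt(E**2 + J**2))
L(U, o) = -4*sqrt(o**2 + (-3 - o)**2) (L(U, o) = -4*sqrt(((-6 + 3) - o)**2 + o**2) = -4*sqrt((-3 - o)**2 + o**2) = -4*sqrt(o**2 + (-3 - o)**2))
L(131, -138) - r = -4*sqrt((-138)**2 + (3 - 138)**2) - 1*(-1728656/83) = -4*sqrt(19044 + (-135)**2) + 1728656/83 = -4*sqrt(19044 + 18225) + 1728656/83 = -12*sqrt(4141) + 1728656/83 = 1728656/83 - 12*sqrt(4141)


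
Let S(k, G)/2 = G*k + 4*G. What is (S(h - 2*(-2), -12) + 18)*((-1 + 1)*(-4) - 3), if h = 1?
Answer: 594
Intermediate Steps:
S(k, G) = 8*G + 2*G*k (S(k, G) = 2*(G*k + 4*G) = 2*(4*G + G*k) = 8*G + 2*G*k)
(S(h - 2*(-2), -12) + 18)*((-1 + 1)*(-4) - 3) = (2*(-12)*(4 + (1 - 2*(-2))) + 18)*((-1 + 1)*(-4) - 3) = (2*(-12)*(4 + (1 + 4)) + 18)*(0*(-4) - 3) = (2*(-12)*(4 + 5) + 18)*(0 - 3) = (2*(-12)*9 + 18)*(-3) = (-216 + 18)*(-3) = -198*(-3) = 594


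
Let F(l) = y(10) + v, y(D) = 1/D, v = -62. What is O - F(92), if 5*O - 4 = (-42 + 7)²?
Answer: 3077/10 ≈ 307.70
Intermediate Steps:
O = 1229/5 (O = ⅘ + (-42 + 7)²/5 = ⅘ + (⅕)*(-35)² = ⅘ + (⅕)*1225 = ⅘ + 245 = 1229/5 ≈ 245.80)
F(l) = -619/10 (F(l) = 1/10 - 62 = ⅒ - 62 = -619/10)
O - F(92) = 1229/5 - 1*(-619/10) = 1229/5 + 619/10 = 3077/10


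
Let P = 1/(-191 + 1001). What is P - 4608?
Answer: -3732479/810 ≈ -4608.0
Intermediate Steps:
P = 1/810 ≈ 0.0012346
P - 4608 = 1/810 - 4608 = -3732479/810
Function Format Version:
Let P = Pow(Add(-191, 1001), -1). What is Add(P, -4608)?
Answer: Rational(-3732479, 810) ≈ -4608.0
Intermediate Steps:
P = Rational(1, 810) (P = Pow(810, -1) = Rational(1, 810) ≈ 0.0012346)
Add(P, -4608) = Add(Rational(1, 810), -4608) = Rational(-3732479, 810)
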